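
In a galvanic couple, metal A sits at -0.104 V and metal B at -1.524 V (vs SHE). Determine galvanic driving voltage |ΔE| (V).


Driving voltage is the absolute potential difference.
|ΔE| = |-0.104 − (-1.524)| = 1.42 V

1.42 V


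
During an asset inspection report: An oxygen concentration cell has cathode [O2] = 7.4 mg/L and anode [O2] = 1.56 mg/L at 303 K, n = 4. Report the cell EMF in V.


Apply the Nernst concentration-cell relation: E = (RT/nF)*ln(C_cathode/C_anode)
RT/nF = 8.314*303/(4*96485) = 0.00652729 V
ln(7.4/1.56) = 1.55679
E = 0.00652729 * 1.55679 = 0.01016 V

0.01016 V


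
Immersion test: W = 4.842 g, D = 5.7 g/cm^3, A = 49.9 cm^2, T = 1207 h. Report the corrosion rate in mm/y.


Apply the mm/y weight-loss relation: CR = 87600 * W / (D * A * T)
Numerator: 87600 * 4.842 = 424159.2
Denominator: 5.7 * 49.9 * 1207 = 343307.01
CR = 424159.2 / 343307.01 = 1.2355 mm/y

1.2355 mm/y


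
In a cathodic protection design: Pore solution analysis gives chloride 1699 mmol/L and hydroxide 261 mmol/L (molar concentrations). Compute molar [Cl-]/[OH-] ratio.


Threshold parameter = [Cl-] / [OH-] (molar basis; both in mmol/L, so units cancel)
Ratio = 1699 / 261 = 6.51

6.51


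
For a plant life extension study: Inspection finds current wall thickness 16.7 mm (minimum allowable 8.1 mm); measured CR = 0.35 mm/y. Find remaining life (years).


Apply the remaining-life relation: RL = (t_current − t_min) / CR
RL = (16.7 − 8.1) / 0.35 = 8.6 / 0.35 = 24.6 years

24.6 years


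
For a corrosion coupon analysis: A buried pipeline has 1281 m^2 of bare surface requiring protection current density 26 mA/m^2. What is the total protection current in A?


I = area * current density, then convert mA → A (÷1000)
I = 1281 * 26 / 1000 = 33.31 A

33.31 A


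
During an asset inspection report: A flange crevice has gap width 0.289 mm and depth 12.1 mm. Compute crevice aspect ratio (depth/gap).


Aspect ratio = depth / gap
Ratio = 12.1 / 0.289 = 41.9

41.9


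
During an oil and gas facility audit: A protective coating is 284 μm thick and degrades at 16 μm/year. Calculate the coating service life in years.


Service life = thickness / degradation rate
Life = 284 / 16 = 17.8 years

17.8 years


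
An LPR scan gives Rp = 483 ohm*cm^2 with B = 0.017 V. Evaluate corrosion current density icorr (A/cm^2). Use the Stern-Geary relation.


Apply the Stern-Geary relation: icorr = B / Rp
icorr = 0.017 / 483 = 3.52×10^-5 A/cm^2

3.52×10^-5 A/cm^2


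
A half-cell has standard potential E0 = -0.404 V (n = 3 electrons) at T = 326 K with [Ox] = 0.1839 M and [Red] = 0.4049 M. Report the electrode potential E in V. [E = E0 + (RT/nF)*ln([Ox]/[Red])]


Apply the Nernst equation: E = E0 + (RT/nF)*ln([Ox]/[Red])
Step 1: RT/nF = 8.314*326/(3*96485) = 0.00936368 V
Step 2: [Ox]/[Red] = 0.1839/0.4049 = 0.454186
Step 3: ln(0.454186) = -0.789248
Step 4: correction = 0.00936368 * -0.789248 = -0.0074 V
E = -0.404 + -0.0074 = -0.4114 V

-0.4114 V


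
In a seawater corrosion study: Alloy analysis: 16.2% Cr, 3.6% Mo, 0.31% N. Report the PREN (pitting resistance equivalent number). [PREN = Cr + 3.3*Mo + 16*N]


Apply the PREN formula: PREN = Cr + 3.3*Mo + 16*N
PREN = 16.2 + 3.3*3.6 + 16*0.31
PREN = 16.2 + 11.88 + 4.96 = 33.04

33.04


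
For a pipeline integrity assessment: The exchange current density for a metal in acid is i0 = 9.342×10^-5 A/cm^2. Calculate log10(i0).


i0 = 9.342×10^-5 A/cm^2
log10(i0) = -4.03

-4.03


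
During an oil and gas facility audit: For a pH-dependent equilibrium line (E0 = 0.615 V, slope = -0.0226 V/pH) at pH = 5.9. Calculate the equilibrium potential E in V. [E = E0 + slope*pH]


Apply the Pourbaix line equation: E = E0 + slope*pH
E = 0.615 + (-0.0226)*5.9 = 0.615 + (-0.13334) = 0.48166 V
Rounded to 4 decimal places: E = 0.4817 V

0.4817 V


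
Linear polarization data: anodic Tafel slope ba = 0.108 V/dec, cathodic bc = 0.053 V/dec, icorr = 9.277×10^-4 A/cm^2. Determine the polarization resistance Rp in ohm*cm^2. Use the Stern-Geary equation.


Apply the Stern-Geary equation: Rp = ba*bc / (2.303*icorr*(ba+bc))
ba*bc = 0.108*0.053 = 0.005724
ba+bc = 0.161; 2.303*icorr*(ba+bc) = 2.303*9.277×10^-4*0.161 = 3.4397539×10^-4
Rp = 0.005724 / 3.4397539×10^-4 = 16.6 ohm*cm^2

16.6 ohm*cm^2


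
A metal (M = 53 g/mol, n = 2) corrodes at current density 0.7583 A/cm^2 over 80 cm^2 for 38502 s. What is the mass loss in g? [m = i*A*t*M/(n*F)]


Apply Faraday's law: m = i*A*t*M / (n*F)
Total charge passed Q = i*A*t = 0.7583*80*38502 = 2335685.328 C
m = Q*M/(n*F) = 2335685.328*53/(2*96485) = 641.506 g

641.506 g


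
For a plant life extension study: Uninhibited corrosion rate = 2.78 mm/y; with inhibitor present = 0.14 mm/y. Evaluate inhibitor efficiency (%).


Apply the inhibitor-efficiency definition: IE = (CR_blank − CR_inh)/CR_blank × 100
IE = (2.78 − 0.14) / 2.78 × 100
IE = 2.64 / 2.78 × 100 = 95.0 %

95.0 %


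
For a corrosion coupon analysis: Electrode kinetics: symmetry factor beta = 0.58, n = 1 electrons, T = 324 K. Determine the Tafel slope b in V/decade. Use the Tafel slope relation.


Apply the Tafel slope relation: b = 2.303*R*T/(beta*n*F)
Numerator: 2.303 * 8.314 * 324 = 6203.67
Denominator: 0.58 * 1 * 96485 = 55961.3
b = 6203.67 / 55961.3 = 0.111 V/decade

0.111 V/decade


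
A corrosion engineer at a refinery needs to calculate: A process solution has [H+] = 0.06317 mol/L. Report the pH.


pH = −log10[H+]
pH = −log10(0.06317) = 1.2

1.2


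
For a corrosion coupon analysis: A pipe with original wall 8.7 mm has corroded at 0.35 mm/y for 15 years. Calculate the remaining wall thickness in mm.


Remaining wall = original − CR × time
t = 8.7 − 0.35*15 = 8.7 − 5.25 = 3.45 mm

3.45 mm


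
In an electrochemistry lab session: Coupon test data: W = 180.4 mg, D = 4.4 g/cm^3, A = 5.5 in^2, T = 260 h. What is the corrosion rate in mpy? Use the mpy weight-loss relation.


Apply the mpy weight-loss relation: CR = 534 * W / (D * A * T)
Numerator: 534 * 180.4 = 96333.6
Denominator: 4.4 * 5.5 * 260 = 6292.0
CR = 96333.6 / 6292.0 = 15.3105 mpy

15.3105 mpy


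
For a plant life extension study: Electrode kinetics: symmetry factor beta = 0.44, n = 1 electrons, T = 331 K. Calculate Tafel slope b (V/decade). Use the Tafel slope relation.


Apply the Tafel slope relation: b = 2.303*R*T/(beta*n*F)
Numerator: 2.303 * 8.314 * 331 = 6337.7
Denominator: 0.44 * 1 * 96485 = 42453.4
b = 6337.7 / 42453.4 = 0.149 V/decade

0.149 V/decade


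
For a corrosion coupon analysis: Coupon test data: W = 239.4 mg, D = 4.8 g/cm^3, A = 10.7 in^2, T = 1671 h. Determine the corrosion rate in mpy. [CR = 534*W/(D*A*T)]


Apply the mpy weight-loss relation: CR = 534 * W / (D * A * T)
Numerator: 534 * 239.4 = 127839.6
Denominator: 4.8 * 10.7 * 1671 = 85822.56
CR = 127839.6 / 85822.56 = 1.4896 mpy

1.4896 mpy


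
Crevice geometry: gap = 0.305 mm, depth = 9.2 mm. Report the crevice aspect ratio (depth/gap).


Aspect ratio = depth / gap
Ratio = 9.2 / 0.305 = 30.2

30.2


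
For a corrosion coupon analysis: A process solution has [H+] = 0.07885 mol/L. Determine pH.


pH = −log10[H+]
pH = −log10(0.07885) = 1.1

1.1


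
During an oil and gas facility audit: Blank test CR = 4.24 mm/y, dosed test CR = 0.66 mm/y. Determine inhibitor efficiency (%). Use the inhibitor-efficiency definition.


Apply the inhibitor-efficiency definition: IE = (CR_blank − CR_inh)/CR_blank × 100
IE = (4.24 − 0.66) / 4.24 × 100
IE = 3.58 / 4.24 × 100 = 84.4 %

84.4 %


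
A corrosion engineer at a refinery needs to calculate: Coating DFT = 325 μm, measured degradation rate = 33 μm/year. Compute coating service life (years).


Service life = thickness / degradation rate
Life = 325 / 33 = 9.8 years

9.8 years


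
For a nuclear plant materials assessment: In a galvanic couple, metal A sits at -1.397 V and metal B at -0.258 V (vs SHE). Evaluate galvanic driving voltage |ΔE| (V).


Driving voltage is the absolute potential difference.
|ΔE| = |-1.397 − (-0.258)| = 1.139 V

1.139 V


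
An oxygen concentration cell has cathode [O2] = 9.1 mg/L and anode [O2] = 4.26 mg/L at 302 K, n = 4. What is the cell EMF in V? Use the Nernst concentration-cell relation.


Apply the Nernst concentration-cell relation: E = (RT/nF)*ln(C_cathode/C_anode)
RT/nF = 8.314*302/(4*96485) = 0.00650575 V
ln(9.1/4.26) = 0.75901
E = 0.00650575 * 0.75901 = 0.00494 V

0.00494 V


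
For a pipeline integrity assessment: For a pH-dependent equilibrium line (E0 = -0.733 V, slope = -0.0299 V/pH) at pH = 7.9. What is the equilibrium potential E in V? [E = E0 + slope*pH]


Apply the Pourbaix line equation: E = E0 + slope*pH
E = -0.733 + (-0.0299)*7.9 = -0.733 + (-0.23621) = -0.96921 V
Rounded to 4 decimal places: E = -0.9692 V

-0.9692 V


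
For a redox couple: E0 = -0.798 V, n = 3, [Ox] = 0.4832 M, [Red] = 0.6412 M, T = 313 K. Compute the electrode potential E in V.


Apply the Nernst equation: E = E0 + (RT/nF)*ln([Ox]/[Red])
Step 1: RT/nF = 8.314*313/(3*96485) = 0.00899028 V
Step 2: [Ox]/[Red] = 0.4832/0.6412 = 0.753587
Step 3: ln(0.753587) = -0.282911
Step 4: correction = 0.00899028 * -0.282911 = -0.003 V
E = -0.798 + -0.003 = -0.801 V

-0.801 V


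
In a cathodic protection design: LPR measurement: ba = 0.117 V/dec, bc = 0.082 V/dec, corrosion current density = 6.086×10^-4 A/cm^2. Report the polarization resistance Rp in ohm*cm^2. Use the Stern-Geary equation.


Apply the Stern-Geary equation: Rp = ba*bc / (2.303*icorr*(ba+bc))
ba*bc = 0.117*0.082 = 0.009594
ba+bc = 0.199; 2.303*icorr*(ba+bc) = 2.303*6.086×10^-4*0.199 = 2.7891955×10^-4
Rp = 0.009594 / 2.7891955×10^-4 = 34.4 ohm*cm^2

34.4 ohm*cm^2


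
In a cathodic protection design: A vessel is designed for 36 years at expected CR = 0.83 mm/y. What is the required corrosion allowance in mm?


Corrosion allowance = CR × design life
CA = 0.83 * 36 = 29.88 mm

29.88 mm


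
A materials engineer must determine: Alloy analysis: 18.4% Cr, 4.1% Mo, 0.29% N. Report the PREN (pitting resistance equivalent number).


Apply the PREN formula: PREN = Cr + 3.3*Mo + 16*N
PREN = 18.4 + 3.3*4.1 + 16*0.29
PREN = 18.4 + 13.53 + 4.64 = 36.57

36.57


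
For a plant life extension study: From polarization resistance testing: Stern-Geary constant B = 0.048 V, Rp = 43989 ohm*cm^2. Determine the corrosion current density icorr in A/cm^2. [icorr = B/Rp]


Apply the Stern-Geary relation: icorr = B / Rp
icorr = 0.048 / 43989 = 1.091×10^-6 A/cm^2

1.091×10^-6 A/cm^2


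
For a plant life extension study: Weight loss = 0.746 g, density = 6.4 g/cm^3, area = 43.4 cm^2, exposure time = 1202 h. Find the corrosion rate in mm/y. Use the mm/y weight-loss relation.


Apply the mm/y weight-loss relation: CR = 87600 * W / (D * A * T)
Numerator: 87600 * 0.746 = 65349.6
Denominator: 6.4 * 43.4 * 1202 = 333867.52
CR = 65349.6 / 333867.52 = 0.1957 mm/y

0.1957 mm/y


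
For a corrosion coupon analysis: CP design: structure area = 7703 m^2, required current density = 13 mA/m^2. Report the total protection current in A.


I = area * current density, then convert mA → A (÷1000)
I = 7703 * 13 / 1000 = 100.14 A

100.14 A


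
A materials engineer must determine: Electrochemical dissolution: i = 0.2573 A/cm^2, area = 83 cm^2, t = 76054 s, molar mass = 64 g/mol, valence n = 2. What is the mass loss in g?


Apply Faraday's law: m = i*A*t*M / (n*F)
Total charge passed Q = i*A*t = 0.2573*83*76054 = 1624201.6186 C
m = Q*M/(n*F) = 1624201.6186*64/(2*96485) = 538.679 g

538.679 g


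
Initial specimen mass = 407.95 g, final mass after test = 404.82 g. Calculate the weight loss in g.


Weight loss = initial − final
WL = 407.95 − 404.82 = 3.13 g

3.13 g


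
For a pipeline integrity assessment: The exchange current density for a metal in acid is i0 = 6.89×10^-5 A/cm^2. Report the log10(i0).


i0 = 6.89×10^-5 A/cm^2
log10(i0) = -4.162

-4.162


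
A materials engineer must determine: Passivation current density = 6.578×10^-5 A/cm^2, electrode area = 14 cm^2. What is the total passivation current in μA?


I = i_pass * A, then convert A → μA (×10^6)
I = 6.578×10^-5 * 14 * 10^6 = 920.92 μA

920.92 μA


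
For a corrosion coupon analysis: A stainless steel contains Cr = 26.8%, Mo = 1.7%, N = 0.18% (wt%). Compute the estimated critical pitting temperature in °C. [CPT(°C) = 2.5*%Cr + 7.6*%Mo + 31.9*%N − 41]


Apply the ASTM G48 empirical CPT estimate: CPT(°C) = 2.5*%Cr + 7.6*%Mo + 31.9*%N − 41
2.5*26.8 = 67; 7.6*1.7 = 12.92; 31.9*0.18 = 5.742
CPT = 67 + 12.92 + 5.742 − 41 = 44.662 °C
Rounded to 0.1 °C: CPT ≈ 44.7 °C

44.7 °C


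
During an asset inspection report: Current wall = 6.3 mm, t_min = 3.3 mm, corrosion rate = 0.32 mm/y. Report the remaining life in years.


Apply the remaining-life relation: RL = (t_current − t_min) / CR
RL = (6.3 − 3.3) / 0.32 = 3.0 / 0.32 = 9.4 years

9.4 years


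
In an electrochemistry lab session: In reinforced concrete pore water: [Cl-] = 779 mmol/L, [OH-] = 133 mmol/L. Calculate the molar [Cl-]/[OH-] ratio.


Threshold parameter = [Cl-] / [OH-] (molar basis; both in mmol/L, so units cancel)
Ratio = 779 / 133 = 5.86

5.86


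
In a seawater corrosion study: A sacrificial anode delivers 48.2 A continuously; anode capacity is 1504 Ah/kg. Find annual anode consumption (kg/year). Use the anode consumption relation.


Annual consumption = current * hours per year / capacity
Rate = 48.2 * 8760 / 1504 = 280.7 kg/year

280.7 kg/year


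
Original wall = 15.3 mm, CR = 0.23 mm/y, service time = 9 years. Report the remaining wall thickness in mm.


Remaining wall = original − CR × time
t = 15.3 − 0.23*9 = 15.3 − 2.07 = 13.23 mm

13.23 mm


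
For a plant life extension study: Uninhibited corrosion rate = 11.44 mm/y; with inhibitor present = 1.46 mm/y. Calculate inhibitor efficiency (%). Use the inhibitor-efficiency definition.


Apply the inhibitor-efficiency definition: IE = (CR_blank − CR_inh)/CR_blank × 100
IE = (11.44 − 1.46) / 11.44 × 100
IE = 9.98 / 11.44 × 100 = 87.2 %

87.2 %


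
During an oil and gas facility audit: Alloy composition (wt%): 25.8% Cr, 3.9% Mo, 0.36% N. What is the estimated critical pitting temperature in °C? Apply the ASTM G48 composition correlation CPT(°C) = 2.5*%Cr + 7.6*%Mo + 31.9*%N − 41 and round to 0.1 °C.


Apply the ASTM G48 empirical CPT estimate: CPT(°C) = 2.5*%Cr + 7.6*%Mo + 31.9*%N − 41
2.5*25.8 = 64.5; 7.6*3.9 = 29.64; 31.9*0.36 = 11.484
CPT = 64.5 + 29.64 + 11.484 − 41 = 64.624 °C
Rounded to 0.1 °C: CPT ≈ 64.6 °C

64.6 °C


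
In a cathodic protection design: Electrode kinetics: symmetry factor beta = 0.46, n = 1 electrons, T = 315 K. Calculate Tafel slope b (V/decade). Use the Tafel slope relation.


Apply the Tafel slope relation: b = 2.303*R*T/(beta*n*F)
Numerator: 2.303 * 8.314 * 315 = 6031.35
Denominator: 0.46 * 1 * 96485 = 44383.1
b = 6031.35 / 44383.1 = 0.136 V/decade

0.136 V/decade


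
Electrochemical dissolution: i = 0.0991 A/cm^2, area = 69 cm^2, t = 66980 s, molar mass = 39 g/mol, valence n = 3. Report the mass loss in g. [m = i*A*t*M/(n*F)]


Apply Faraday's law: m = i*A*t*M / (n*F)
Total charge passed Q = i*A*t = 0.0991*69*66980 = 458002.542 C
m = Q*M/(n*F) = 458002.542*39/(3*96485) = 61.709 g

61.709 g


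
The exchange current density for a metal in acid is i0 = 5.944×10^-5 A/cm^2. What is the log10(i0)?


i0 = 5.944×10^-5 A/cm^2
log10(i0) = -4.226

-4.226


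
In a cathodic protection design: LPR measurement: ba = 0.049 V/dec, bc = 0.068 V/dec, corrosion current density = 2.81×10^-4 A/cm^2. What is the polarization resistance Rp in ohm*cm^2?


Apply the Stern-Geary equation: Rp = ba*bc / (2.303*icorr*(ba+bc))
ba*bc = 0.049*0.068 = 0.003332
ba+bc = 0.117; 2.303*icorr*(ba+bc) = 2.303*2.81×10^-4*0.117 = 7.5715731×10^-5
Rp = 0.003332 / 7.5715731×10^-5 = 44.01 ohm*cm^2

44.01 ohm*cm^2


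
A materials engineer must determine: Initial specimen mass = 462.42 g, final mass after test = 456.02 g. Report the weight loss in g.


Weight loss = initial − final
WL = 462.42 − 456.02 = 6.4 g

6.4 g


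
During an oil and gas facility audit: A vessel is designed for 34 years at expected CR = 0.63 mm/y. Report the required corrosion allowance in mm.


Corrosion allowance = CR × design life
CA = 0.63 * 34 = 21.42 mm

21.42 mm


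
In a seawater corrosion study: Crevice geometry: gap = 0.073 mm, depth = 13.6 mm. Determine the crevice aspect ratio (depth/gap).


Aspect ratio = depth / gap
Ratio = 13.6 / 0.073 = 186.3

186.3


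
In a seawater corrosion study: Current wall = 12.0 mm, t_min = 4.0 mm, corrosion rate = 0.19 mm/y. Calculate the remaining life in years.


Apply the remaining-life relation: RL = (t_current − t_min) / CR
RL = (12.0 − 4.0) / 0.19 = 8.0 / 0.19 = 42.1 years

42.1 years


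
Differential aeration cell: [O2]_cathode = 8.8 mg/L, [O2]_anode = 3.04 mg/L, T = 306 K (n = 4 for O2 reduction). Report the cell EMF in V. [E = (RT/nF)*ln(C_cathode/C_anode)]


Apply the Nernst concentration-cell relation: E = (RT/nF)*ln(C_cathode/C_anode)
RT/nF = 8.314*306/(4*96485) = 0.00659192 V
ln(8.8/3.04) = 1.06289
E = 0.00659192 * 1.06289 = 0.00701 V

0.00701 V


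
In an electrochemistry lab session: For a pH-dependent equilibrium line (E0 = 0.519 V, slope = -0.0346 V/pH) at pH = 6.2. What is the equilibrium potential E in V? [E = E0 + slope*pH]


Apply the Pourbaix line equation: E = E0 + slope*pH
E = 0.519 + (-0.0346)*6.2 = 0.519 + (-0.21452) = 0.30448 V
Rounded to 3 decimal places: E = 0.304 V

0.304 V


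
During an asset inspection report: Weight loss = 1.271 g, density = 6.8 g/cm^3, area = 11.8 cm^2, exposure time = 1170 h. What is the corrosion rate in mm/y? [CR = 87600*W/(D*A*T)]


Apply the mm/y weight-loss relation: CR = 87600 * W / (D * A * T)
Numerator: 87600 * 1.271 = 111339.6
Denominator: 6.8 * 11.8 * 1170 = 93880.8
CR = 111339.6 / 93880.8 = 1.186 mm/y

1.186 mm/y


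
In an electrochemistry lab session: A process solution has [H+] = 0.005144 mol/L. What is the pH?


pH = −log10[H+]
pH = −log10(0.005144) = 2.29

2.29


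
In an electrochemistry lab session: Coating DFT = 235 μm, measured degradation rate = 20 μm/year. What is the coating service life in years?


Service life = thickness / degradation rate
Life = 235 / 20 = 11.8 years

11.8 years


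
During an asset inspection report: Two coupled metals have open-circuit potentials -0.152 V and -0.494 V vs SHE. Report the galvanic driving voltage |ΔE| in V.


Driving voltage is the absolute potential difference.
|ΔE| = |-0.152 − (-0.494)| = 0.342 V

0.342 V


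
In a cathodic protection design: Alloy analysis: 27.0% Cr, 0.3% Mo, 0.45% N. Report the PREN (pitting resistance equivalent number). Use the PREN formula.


Apply the PREN formula: PREN = Cr + 3.3*Mo + 16*N
PREN = 27.0 + 3.3*0.3 + 16*0.45
PREN = 27.0 + 0.99 + 7.2 = 35.19

35.19


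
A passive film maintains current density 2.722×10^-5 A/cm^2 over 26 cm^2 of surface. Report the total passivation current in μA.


I = i_pass * A, then convert A → μA (×10^6)
I = 2.722×10^-5 * 26 * 10^6 = 707.72 μA

707.72 μA


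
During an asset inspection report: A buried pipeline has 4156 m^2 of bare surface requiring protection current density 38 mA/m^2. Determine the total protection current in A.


I = area * current density, then convert mA → A (÷1000)
I = 4156 * 38 / 1000 = 157.93 A

157.93 A


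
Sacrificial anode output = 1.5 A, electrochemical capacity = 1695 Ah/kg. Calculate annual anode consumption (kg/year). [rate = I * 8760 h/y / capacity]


Annual consumption = current * hours per year / capacity
Rate = 1.5 * 8760 / 1695 = 7.8 kg/year

7.8 kg/year


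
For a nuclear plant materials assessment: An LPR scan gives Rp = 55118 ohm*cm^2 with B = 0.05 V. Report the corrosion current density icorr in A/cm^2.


Apply the Stern-Geary relation: icorr = B / Rp
icorr = 0.05 / 55118 = 9.071×10^-7 A/cm^2

9.071×10^-7 A/cm^2


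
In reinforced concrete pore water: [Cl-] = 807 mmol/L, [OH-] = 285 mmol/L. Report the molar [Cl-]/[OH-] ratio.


Threshold parameter = [Cl-] / [OH-] (molar basis; both in mmol/L, so units cancel)
Ratio = 807 / 285 = 2.83

2.83


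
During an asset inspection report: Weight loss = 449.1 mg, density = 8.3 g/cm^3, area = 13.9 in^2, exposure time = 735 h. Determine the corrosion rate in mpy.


Apply the mpy weight-loss relation: CR = 534 * W / (D * A * T)
Numerator: 534 * 449.1 = 239819.4
Denominator: 8.3 * 13.9 * 735 = 84796.95
CR = 239819.4 / 84796.95 = 2.828 mpy

2.828 mpy


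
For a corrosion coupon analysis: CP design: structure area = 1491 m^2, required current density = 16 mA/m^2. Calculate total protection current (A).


I = area * current density, then convert mA → A (÷1000)
I = 1491 * 16 / 1000 = 23.86 A

23.86 A


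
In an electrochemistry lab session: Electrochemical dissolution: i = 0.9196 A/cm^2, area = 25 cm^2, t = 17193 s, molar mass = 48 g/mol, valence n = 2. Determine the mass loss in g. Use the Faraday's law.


Apply Faraday's law: m = i*A*t*M / (n*F)
Total charge passed Q = i*A*t = 0.9196*25*17193 = 395267.07 C
m = Q*M/(n*F) = 395267.07*48/(2*96485) = 98.32 g

98.32 g


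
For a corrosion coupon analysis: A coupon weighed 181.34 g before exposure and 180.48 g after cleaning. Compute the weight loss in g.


Weight loss = initial − final
WL = 181.34 − 180.48 = 0.86 g

0.86 g


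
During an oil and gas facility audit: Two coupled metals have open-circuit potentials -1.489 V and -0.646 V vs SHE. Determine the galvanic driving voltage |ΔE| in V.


Driving voltage is the absolute potential difference.
|ΔE| = |-1.489 − (-0.646)| = 0.843 V

0.843 V


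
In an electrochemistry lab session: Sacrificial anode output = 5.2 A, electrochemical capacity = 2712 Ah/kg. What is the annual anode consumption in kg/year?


Annual consumption = current * hours per year / capacity
Rate = 5.2 * 8760 / 2712 = 16.8 kg/year

16.8 kg/year


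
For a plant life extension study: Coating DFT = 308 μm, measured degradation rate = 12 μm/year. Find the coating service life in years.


Service life = thickness / degradation rate
Life = 308 / 12 = 25.7 years

25.7 years


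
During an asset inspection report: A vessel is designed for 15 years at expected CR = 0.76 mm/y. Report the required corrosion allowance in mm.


Corrosion allowance = CR × design life
CA = 0.76 * 15 = 11.4 mm

11.4 mm


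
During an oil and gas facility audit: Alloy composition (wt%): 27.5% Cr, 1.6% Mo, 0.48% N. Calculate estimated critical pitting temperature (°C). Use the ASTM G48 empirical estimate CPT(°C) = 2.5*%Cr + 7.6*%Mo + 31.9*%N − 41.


Apply the ASTM G48 empirical CPT estimate: CPT(°C) = 2.5*%Cr + 7.6*%Mo + 31.9*%N − 41
2.5*27.5 = 68.75; 7.6*1.6 = 12.16; 31.9*0.48 = 15.312
CPT = 68.75 + 12.16 + 15.312 − 41 = 55.222 °C
Rounded to 0.1 °C: CPT ≈ 55.2 °C

55.2 °C


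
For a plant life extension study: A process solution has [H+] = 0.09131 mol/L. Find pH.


pH = −log10[H+]
pH = −log10(0.09131) = 1.04

1.04


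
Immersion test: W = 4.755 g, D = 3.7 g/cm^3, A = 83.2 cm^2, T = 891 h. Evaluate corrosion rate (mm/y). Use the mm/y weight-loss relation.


Apply the mm/y weight-loss relation: CR = 87600 * W / (D * A * T)
Numerator: 87600 * 4.755 = 416538.0
Denominator: 3.7 * 83.2 * 891 = 274285.44
CR = 416538.0 / 274285.44 = 1.51863 mm/y

1.51863 mm/y


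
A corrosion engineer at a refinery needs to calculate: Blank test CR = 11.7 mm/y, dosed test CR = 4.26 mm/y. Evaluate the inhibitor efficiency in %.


Apply the inhibitor-efficiency definition: IE = (CR_blank − CR_inh)/CR_blank × 100
IE = (11.7 − 4.26) / 11.7 × 100
IE = 7.44 / 11.7 × 100 = 63.6 %

63.6 %


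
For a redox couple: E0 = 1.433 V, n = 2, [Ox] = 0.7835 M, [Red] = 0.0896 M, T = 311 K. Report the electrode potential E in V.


Apply the Nernst equation: E = E0 + (RT/nF)*ln([Ox]/[Red])
Step 1: RT/nF = 8.314*311/(2*96485) = 0.01339925 V
Step 2: [Ox]/[Red] = 0.7835/0.0896 = 8.74442
Step 3: ln(8.74442) = 2.168416
Step 4: correction = 0.01339925 * 2.168416 = 0.029 V
E = 1.433 + 0.029 = 1.462 V

1.462 V


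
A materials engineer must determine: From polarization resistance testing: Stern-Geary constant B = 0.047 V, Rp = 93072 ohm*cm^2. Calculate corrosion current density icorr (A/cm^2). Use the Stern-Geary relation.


Apply the Stern-Geary relation: icorr = B / Rp
icorr = 0.047 / 93072 = 5.05×10^-7 A/cm^2

5.05×10^-7 A/cm^2


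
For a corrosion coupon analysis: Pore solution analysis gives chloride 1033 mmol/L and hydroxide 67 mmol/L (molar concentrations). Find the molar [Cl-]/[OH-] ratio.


Threshold parameter = [Cl-] / [OH-] (molar basis; both in mmol/L, so units cancel)
Ratio = 1033 / 67 = 15.42

15.42


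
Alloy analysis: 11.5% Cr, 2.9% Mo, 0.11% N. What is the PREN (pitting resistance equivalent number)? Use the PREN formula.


Apply the PREN formula: PREN = Cr + 3.3*Mo + 16*N
PREN = 11.5 + 3.3*2.9 + 16*0.11
PREN = 11.5 + 9.57 + 1.76 = 22.83

22.83


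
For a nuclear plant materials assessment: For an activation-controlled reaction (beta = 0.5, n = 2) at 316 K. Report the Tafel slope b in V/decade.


Apply the Tafel slope relation: b = 2.303*R*T/(beta*n*F)
Numerator: 2.303 * 8.314 * 316 = 6050.5
Denominator: 0.5 * 2 * 96485 = 96485.0
b = 6050.5 / 96485.0 = 0.063 V/decade

0.063 V/decade


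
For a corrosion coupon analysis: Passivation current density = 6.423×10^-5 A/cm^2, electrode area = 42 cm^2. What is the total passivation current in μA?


I = i_pass * A, then convert A → μA (×10^6)
I = 6.423×10^-5 * 42 * 10^6 = 2697.66 μA

2697.66 μA


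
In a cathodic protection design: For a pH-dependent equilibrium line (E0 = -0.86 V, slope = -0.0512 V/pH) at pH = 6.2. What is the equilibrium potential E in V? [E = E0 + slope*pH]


Apply the Pourbaix line equation: E = E0 + slope*pH
E = -0.86 + (-0.0512)*6.2 = -0.86 + (-0.31744) = -1.17744 V
Rounded to 3 decimal places: E = -1.177 V

-1.177 V


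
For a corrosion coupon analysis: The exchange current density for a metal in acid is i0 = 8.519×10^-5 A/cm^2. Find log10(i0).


i0 = 8.519×10^-5 A/cm^2
log10(i0) = -4.07

-4.07


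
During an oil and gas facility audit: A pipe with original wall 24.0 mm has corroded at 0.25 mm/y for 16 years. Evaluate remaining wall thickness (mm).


Remaining wall = original − CR × time
t = 24.0 − 0.25*16 = 24.0 − 4.0 = 20.0 mm

20.0 mm


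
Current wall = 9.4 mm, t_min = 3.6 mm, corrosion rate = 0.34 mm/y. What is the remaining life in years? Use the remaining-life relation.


Apply the remaining-life relation: RL = (t_current − t_min) / CR
RL = (9.4 − 3.6) / 0.34 = 5.8 / 0.34 = 17.1 years

17.1 years


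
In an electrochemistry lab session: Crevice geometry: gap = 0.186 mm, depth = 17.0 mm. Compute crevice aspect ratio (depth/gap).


Aspect ratio = depth / gap
Ratio = 17.0 / 0.186 = 91.4

91.4


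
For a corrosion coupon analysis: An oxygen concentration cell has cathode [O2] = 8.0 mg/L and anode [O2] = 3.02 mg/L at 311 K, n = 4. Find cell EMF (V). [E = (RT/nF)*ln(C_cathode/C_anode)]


Apply the Nernst concentration-cell relation: E = (RT/nF)*ln(C_cathode/C_anode)
RT/nF = 8.314*311/(4*96485) = 0.00669963 V
ln(8.0/3.02) = 0.97418
E = 0.00669963 * 0.97418 = 0.00653 V

0.00653 V


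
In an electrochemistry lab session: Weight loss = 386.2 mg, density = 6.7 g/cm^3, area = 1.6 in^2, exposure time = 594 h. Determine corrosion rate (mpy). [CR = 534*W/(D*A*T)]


Apply the mpy weight-loss relation: CR = 534 * W / (D * A * T)
Numerator: 534 * 386.2 = 206230.8
Denominator: 6.7 * 1.6 * 594 = 6367.68
CR = 206230.8 / 6367.68 = 32.3871 mpy

32.3871 mpy


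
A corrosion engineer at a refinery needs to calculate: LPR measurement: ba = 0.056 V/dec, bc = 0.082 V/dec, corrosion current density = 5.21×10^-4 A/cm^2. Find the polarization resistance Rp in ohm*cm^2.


Apply the Stern-Geary equation: Rp = ba*bc / (2.303*icorr*(ba+bc))
ba*bc = 0.056*0.082 = 0.004592
ba+bc = 0.138; 2.303*icorr*(ba+bc) = 2.303*5.21×10^-4*0.138 = 1.6558109×10^-4
Rp = 0.004592 / 1.6558109×10^-4 = 27.7 ohm*cm^2

27.7 ohm*cm^2


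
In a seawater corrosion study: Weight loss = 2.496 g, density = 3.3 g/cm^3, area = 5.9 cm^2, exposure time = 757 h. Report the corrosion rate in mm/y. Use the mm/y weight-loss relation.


Apply the mm/y weight-loss relation: CR = 87600 * W / (D * A * T)
Numerator: 87600 * 2.496 = 218649.6
Denominator: 3.3 * 5.9 * 757 = 14738.79
CR = 218649.6 / 14738.79 = 14.834976 mm/y

14.834976 mm/y


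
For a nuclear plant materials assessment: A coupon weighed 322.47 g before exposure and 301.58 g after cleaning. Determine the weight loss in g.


Weight loss = initial − final
WL = 322.47 − 301.58 = 20.89 g

20.89 g


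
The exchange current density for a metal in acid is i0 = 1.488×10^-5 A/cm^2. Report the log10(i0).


i0 = 1.488×10^-5 A/cm^2
log10(i0) = -4.827

-4.827


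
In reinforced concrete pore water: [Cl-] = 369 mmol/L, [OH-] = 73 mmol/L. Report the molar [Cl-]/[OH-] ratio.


Threshold parameter = [Cl-] / [OH-] (molar basis; both in mmol/L, so units cancel)
Ratio = 369 / 73 = 5.05

5.05


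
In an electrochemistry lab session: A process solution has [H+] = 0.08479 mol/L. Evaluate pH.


pH = −log10[H+]
pH = −log10(0.08479) = 1.07

1.07


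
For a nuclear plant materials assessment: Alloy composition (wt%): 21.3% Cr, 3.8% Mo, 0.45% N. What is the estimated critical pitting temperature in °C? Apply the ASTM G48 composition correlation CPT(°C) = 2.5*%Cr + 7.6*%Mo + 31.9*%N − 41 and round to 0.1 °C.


Apply the ASTM G48 empirical CPT estimate: CPT(°C) = 2.5*%Cr + 7.6*%Mo + 31.9*%N − 41
2.5*21.3 = 53.25; 7.6*3.8 = 28.88; 31.9*0.45 = 14.355
CPT = 53.25 + 28.88 + 14.355 − 41 = 55.485 °C
Rounded to 0.1 °C: CPT ≈ 55.5 °C

55.5 °C


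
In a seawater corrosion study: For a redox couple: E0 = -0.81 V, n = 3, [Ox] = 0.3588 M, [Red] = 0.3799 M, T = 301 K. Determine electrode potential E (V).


Apply the Nernst equation: E = E0 + (RT/nF)*ln([Ox]/[Red])
Step 1: RT/nF = 8.314*301/(3*96485) = 0.00864561 V
Step 2: [Ox]/[Red] = 0.3588/0.3799 = 0.944459
Step 3: ln(0.944459) = -0.057143
Step 4: correction = 0.00864561 * -0.057143 = -0.0005 V
E = -0.81 + -0.0005 = -0.8105 V

-0.8105 V


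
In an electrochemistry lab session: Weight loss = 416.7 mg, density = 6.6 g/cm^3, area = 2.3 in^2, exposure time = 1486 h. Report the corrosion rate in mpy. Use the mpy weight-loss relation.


Apply the mpy weight-loss relation: CR = 534 * W / (D * A * T)
Numerator: 534 * 416.7 = 222517.8
Denominator: 6.6 * 2.3 * 1486 = 22557.48
CR = 222517.8 / 22557.48 = 9.86448 mpy

9.86448 mpy


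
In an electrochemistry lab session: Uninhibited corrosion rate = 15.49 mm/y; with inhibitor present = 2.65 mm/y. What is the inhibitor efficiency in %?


Apply the inhibitor-efficiency definition: IE = (CR_blank − CR_inh)/CR_blank × 100
IE = (15.49 − 2.65) / 15.49 × 100
IE = 12.84 / 15.49 × 100 = 82.9 %

82.9 %


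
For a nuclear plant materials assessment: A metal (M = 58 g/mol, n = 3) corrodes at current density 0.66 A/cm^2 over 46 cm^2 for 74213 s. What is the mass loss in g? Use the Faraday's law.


Apply Faraday's law: m = i*A*t*M / (n*F)
Total charge passed Q = i*A*t = 0.66*46*74213 = 2253106.68 C
m = Q*M/(n*F) = 2253106.68*58/(3*96485) = 451.47 g

451.47 g


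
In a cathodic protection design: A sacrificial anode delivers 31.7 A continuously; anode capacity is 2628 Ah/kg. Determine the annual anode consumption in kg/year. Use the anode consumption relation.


Annual consumption = current * hours per year / capacity
Rate = 31.7 * 8760 / 2628 = 105.7 kg/year

105.7 kg/year


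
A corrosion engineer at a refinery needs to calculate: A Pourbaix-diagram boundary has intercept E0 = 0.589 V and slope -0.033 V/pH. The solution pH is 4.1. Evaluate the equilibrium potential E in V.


Apply the Pourbaix line equation: E = E0 + slope*pH
E = 0.589 + (-0.033)*4.1 = 0.589 + (-0.1353) = 0.4537 V
Rounded to 3 decimal places: E = 0.454 V

0.454 V


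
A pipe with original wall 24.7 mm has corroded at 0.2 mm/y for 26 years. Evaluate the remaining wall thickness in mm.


Remaining wall = original − CR × time
t = 24.7 − 0.2*26 = 24.7 − 5.2 = 19.5 mm

19.5 mm


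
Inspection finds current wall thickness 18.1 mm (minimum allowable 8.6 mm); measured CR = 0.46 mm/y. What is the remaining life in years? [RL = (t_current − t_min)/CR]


Apply the remaining-life relation: RL = (t_current − t_min) / CR
RL = (18.1 − 8.6) / 0.46 = 9.5 / 0.46 = 20.7 years

20.7 years


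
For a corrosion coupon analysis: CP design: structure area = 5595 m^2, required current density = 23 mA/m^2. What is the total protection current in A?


I = area * current density, then convert mA → A (÷1000)
I = 5595 * 23 / 1000 = 128.69 A

128.69 A


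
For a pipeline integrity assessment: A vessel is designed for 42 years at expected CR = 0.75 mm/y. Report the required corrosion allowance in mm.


Corrosion allowance = CR × design life
CA = 0.75 * 42 = 31.5 mm

31.5 mm


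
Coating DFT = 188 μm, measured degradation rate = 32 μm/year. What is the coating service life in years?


Service life = thickness / degradation rate
Life = 188 / 32 = 5.9 years

5.9 years


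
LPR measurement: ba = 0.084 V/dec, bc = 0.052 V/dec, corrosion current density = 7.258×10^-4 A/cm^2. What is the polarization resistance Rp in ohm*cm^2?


Apply the Stern-Geary equation: Rp = ba*bc / (2.303*icorr*(ba+bc))
ba*bc = 0.084*0.052 = 0.004368
ba+bc = 0.136; 2.303*icorr*(ba+bc) = 2.303*7.258×10^-4*0.136 = 2.2732637×10^-4
Rp = 0.004368 / 2.2732637×10^-4 = 19.2 ohm*cm^2

19.2 ohm*cm^2


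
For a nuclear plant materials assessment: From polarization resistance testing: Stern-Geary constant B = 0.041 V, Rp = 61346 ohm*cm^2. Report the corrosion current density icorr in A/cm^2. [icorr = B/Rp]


Apply the Stern-Geary relation: icorr = B / Rp
icorr = 0.041 / 61346 = 6.683×10^-7 A/cm^2

6.683×10^-7 A/cm^2


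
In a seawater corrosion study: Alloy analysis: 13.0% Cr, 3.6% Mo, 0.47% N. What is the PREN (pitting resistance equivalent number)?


Apply the PREN formula: PREN = Cr + 3.3*Mo + 16*N
PREN = 13.0 + 3.3*3.6 + 16*0.47
PREN = 13.0 + 11.88 + 7.52 = 32.4

32.4


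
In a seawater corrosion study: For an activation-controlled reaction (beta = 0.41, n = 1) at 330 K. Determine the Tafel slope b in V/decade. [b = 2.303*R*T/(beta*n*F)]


Apply the Tafel slope relation: b = 2.303*R*T/(beta*n*F)
Numerator: 2.303 * 8.314 * 330 = 6318.56
Denominator: 0.41 * 1 * 96485 = 39558.85
b = 6318.56 / 39558.85 = 0.16 V/decade

0.16 V/decade


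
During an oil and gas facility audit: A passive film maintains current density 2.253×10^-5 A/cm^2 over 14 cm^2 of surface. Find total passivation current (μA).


I = i_pass * A, then convert A → μA (×10^6)
I = 2.253×10^-5 * 14 * 10^6 = 315.42 μA

315.42 μA


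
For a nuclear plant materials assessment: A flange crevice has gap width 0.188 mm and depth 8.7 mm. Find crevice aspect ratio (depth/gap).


Aspect ratio = depth / gap
Ratio = 8.7 / 0.188 = 46.3

46.3


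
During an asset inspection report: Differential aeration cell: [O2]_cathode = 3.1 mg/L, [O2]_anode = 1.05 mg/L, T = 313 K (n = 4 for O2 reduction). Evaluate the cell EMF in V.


Apply the Nernst concentration-cell relation: E = (RT/nF)*ln(C_cathode/C_anode)
RT/nF = 8.314*313/(4*96485) = 0.00674271 V
ln(3.1/1.05) = 1.08261
E = 0.00674271 * 1.08261 = 0.0073 V

0.0073 V


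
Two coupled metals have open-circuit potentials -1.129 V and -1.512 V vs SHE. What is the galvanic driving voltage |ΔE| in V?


Driving voltage is the absolute potential difference.
|ΔE| = |-1.129 − (-1.512)| = 0.383 V

0.383 V


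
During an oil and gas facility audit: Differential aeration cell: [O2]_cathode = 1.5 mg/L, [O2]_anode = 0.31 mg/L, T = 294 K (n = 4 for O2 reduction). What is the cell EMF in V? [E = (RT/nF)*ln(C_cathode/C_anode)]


Apply the Nernst concentration-cell relation: E = (RT/nF)*ln(C_cathode/C_anode)
RT/nF = 8.314*294/(4*96485) = 0.00633341 V
ln(1.5/0.31) = 1.57665
E = 0.00633341 * 1.57665 = 0.00999 V

0.00999 V


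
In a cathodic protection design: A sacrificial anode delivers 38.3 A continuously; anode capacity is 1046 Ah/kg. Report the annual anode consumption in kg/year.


Annual consumption = current * hours per year / capacity
Rate = 38.3 * 8760 / 1046 = 320.8 kg/year

320.8 kg/year


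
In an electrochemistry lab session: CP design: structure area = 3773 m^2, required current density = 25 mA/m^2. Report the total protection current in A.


I = area * current density, then convert mA → A (÷1000)
I = 3773 * 25 / 1000 = 94.33 A

94.33 A


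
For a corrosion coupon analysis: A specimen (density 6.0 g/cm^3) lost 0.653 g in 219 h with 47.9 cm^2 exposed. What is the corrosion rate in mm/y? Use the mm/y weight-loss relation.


Apply the mm/y weight-loss relation: CR = 87600 * W / (D * A * T)
Numerator: 87600 * 0.653 = 57202.8
Denominator: 6.0 * 47.9 * 219 = 62940.6
CR = 57202.8 / 62940.6 = 0.9088 mm/y

0.9088 mm/y


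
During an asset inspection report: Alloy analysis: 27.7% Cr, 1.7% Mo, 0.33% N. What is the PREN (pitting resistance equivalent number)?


Apply the PREN formula: PREN = Cr + 3.3*Mo + 16*N
PREN = 27.7 + 3.3*1.7 + 16*0.33
PREN = 27.7 + 5.61 + 5.28 = 38.59

38.59


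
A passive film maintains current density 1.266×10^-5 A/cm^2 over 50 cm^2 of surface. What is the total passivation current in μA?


I = i_pass * A, then convert A → μA (×10^6)
I = 1.266×10^-5 * 50 * 10^6 = 633.0 μA

633.0 μA


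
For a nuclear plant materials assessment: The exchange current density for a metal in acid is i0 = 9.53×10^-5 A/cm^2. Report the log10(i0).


i0 = 9.53×10^-5 A/cm^2
log10(i0) = -4.021

-4.021


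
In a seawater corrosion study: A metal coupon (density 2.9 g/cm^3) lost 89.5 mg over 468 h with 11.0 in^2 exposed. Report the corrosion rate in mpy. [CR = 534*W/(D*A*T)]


Apply the mpy weight-loss relation: CR = 534 * W / (D * A * T)
Numerator: 534 * 89.5 = 47793.0
Denominator: 2.9 * 11.0 * 468 = 14929.2
CR = 47793.0 / 14929.2 = 3.201 mpy

3.201 mpy


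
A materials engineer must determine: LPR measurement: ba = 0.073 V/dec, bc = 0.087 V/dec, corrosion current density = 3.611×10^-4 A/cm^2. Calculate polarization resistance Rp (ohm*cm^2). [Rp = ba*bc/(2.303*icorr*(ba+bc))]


Apply the Stern-Geary equation: Rp = ba*bc / (2.303*icorr*(ba+bc))
ba*bc = 0.073*0.087 = 0.006351
ba+bc = 0.16; 2.303*icorr*(ba+bc) = 2.303*3.611×10^-4*0.16 = 1.3305813×10^-4
Rp = 0.006351 / 1.3305813×10^-4 = 47.73 ohm*cm^2

47.73 ohm*cm^2


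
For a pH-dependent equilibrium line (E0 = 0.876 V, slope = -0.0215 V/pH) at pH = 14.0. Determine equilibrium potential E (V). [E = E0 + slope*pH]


Apply the Pourbaix line equation: E = E0 + slope*pH
E = 0.876 + (-0.0215)*14.0 = 0.876 + (-0.301) = 0.575 V
Rounded to 4 decimal places: E = 0.5750 V

0.5750 V


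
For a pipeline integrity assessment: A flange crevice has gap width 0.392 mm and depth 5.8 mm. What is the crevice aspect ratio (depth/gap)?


Aspect ratio = depth / gap
Ratio = 5.8 / 0.392 = 14.8

14.8


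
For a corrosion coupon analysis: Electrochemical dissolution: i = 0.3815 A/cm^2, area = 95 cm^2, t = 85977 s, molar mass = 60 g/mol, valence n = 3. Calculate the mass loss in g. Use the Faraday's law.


Apply Faraday's law: m = i*A*t*M / (n*F)
Total charge passed Q = i*A*t = 0.3815*95*85977 = 3116021.4225 C
m = Q*M/(n*F) = 3116021.4225*60/(3*96485) = 645.9079 g

645.9079 g


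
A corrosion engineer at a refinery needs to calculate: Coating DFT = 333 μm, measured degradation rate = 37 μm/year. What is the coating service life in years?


Service life = thickness / degradation rate
Life = 333 / 37 = 9.0 years

9.0 years
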